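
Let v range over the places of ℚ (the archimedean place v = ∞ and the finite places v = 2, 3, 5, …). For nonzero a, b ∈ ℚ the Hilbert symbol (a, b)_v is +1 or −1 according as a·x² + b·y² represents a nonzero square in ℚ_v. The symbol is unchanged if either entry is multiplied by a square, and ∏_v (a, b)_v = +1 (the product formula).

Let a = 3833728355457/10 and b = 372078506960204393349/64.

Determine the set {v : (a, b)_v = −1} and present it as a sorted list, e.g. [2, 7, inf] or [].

[2, 11, 13, 19]

Mod squares: a ≡ 2730, b ≡ 4389. Check v ∈ {∞, 2, 3, 5, 7, 11, 13, 19}.
v=5: a=5^-1·(≡1), b=5^0·(≡1) mod 5; (1|5)=+1, (1|5)=+1; (−1)^{-1·0·2}·(+1)^0·(+1)^-1 = +1.
v=2: v_2(a)=-1, v_2(b)=-6; units ≡ 5, 5 (mod 8); ε·ε+αω+βω = 0·0+-1·1+-6·1 ≡ 1  ⇒  (a,b)_2 = -1.
v=19: a=19^2·(≡8), b=19^3·(≡3) mod 19; (8|19)=-1, (3|19)=-1; (−1)^{2·3·9}·(-1)^3·(-1)^2 = -1.
v=7: a=7^3·(≡5), b=7^5·(≡1) mod 7; (5|7)=-1, (1|7)=+1; (−1)^{3·5·3}·(-1)^5·(+1)^3 = +1.
v=3: a=3^9·(≡1), b=3^15·(≡2) mod 3; (1|3)=+1, (2|3)=-1; (−1)^{9·15·1}·(+1)^15·(-1)^9 = +1.
v=13: a=13^1·(≡7), b=13^2·(≡2) mod 13; (7|13)=-1, (2|13)=-1; (−1)^{1·2·6}·(-1)^2·(-1)^1 = -1.
v=11: a=11^2·(≡10), b=11^3·(≡1) mod 11; (10|11)=-1, (1|11)=+1; (−1)^{2·3·5}·(-1)^3·(+1)^2 = -1.
v=∞: 2730 > 0 and 4389 > 0  ⇒  (a,b)_∞ = +1.
Ram(2730, 4389) = {2, 11, 13, 19}; no ℚ_2-point on the conic.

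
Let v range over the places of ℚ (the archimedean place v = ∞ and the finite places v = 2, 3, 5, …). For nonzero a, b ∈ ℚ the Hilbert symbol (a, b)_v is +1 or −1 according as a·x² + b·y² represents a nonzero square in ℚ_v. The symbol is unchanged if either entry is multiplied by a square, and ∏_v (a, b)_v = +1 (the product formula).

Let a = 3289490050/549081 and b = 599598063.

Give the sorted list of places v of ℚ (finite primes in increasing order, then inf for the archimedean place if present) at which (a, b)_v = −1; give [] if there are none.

[41, 43]

Mod squares: a ≡ 54802, b ≡ 66622007. Check v ∈ {∞, 2, 3, 5, 7, 11, 13, 19, 23, 31, 41, 43, 47, 53}.
v=5: a=5^2·(≡2), b=5^0·(≡3) mod 5; (2|5)=-1, (3|5)=-1; (−1)^{2·0·2}·(-1)^0·(-1)^2 = +1.
v=19: a=19^-2·(≡5), b=19^0·(≡15) mod 19; (5|19)=+1, (15|19)=-1; (−1)^{-2·0·9}·(+1)^0·(-1)^-2 = +1.
v=23: a=23^0·(≡6), b=23^1·(≡16) mod 23; (6|23)=+1, (16|23)=+1; (−1)^{0·1·11}·(+1)^1·(+1)^0 = +1.
v=31: a=31^0·(≡25), b=31^1·(≡12) mod 31; (25|31)=+1, (12|31)=-1; (−1)^{0·1·15}·(+1)^1·(-1)^0 = +1.
v=7: a=7^4·(≡3), b=7^0·(≡1) mod 7; (3|7)=-1, (1|7)=+1; (−1)^{4·0·3}·(-1)^0·(+1)^4 = +1.
v=∞: 54802 > 0 and 66622007 > 0  ⇒  (a,b)_∞ = +1.
v=43: a=43^0·(≡8), b=43^1·(≡15) mod 43; (8|43)=-1, (15|43)=+1; (−1)^{0·1·21}·(-1)^1·(+1)^0 = -1.
v=3: a=3^-2·(≡1), b=3^2·(≡2) mod 3; (1|3)=+1, (2|3)=-1; (−1)^{-2·2·1}·(+1)^2·(-1)^-2 = +1.
v=47: a=47^1·(≡45), b=47^0·(≡28) mod 47; (45|47)=-1, (28|47)=+1; (−1)^{1·0·23}·(-1)^0·(+1)^1 = +1.
v=2: v_2(a)=1, v_2(b)=0; units ≡ 1, 7 (mod 8); ε·ε+αω+βω = 0·1+1·0+0·0 ≡ 0  ⇒  (a,b)_2 = +1.
v=41: a=41^0·(≡12), b=41^1·(≡12) mod 41; (12|41)=-1, (12|41)=-1; (−1)^{0·1·20}·(-1)^1·(-1)^0 = -1.
v=53: a=53^1·(≡41), b=53^1·(≡3) mod 53; (41|53)=-1, (3|53)=-1; (−1)^{1·1·26}·(-1)^1·(-1)^1 = +1.
v=11: a=11^1·(≡7), b=11^0·(≡9) mod 11; (7|11)=-1, (9|11)=+1; (−1)^{1·0·5}·(-1)^0·(+1)^1 = +1.
v=13: a=13^-2·(≡11), b=13^0·(≡12) mod 13; (11|13)=-1, (12|13)=+1; (−1)^{-2·0·6}·(-1)^0·(+1)^-2 = +1.
(54802, 66622007 / ℚ) ramifies at {41, 43}: a division algebra.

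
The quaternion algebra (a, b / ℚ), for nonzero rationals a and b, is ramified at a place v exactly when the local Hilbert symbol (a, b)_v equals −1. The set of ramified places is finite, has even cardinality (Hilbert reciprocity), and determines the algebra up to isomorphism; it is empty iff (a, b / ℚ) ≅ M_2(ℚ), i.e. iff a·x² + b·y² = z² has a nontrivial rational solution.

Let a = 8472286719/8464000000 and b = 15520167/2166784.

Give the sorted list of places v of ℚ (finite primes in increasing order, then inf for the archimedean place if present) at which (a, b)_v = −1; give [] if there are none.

Mod squares: a ≡ 39, b ≡ 663. Check v ∈ {∞, 2, 3, 5, 13, 17, 23}.
v=3: a=3^3·(≡1), b=3^5·(≡2) mod 3; (1|3)=+1, (2|3)=-1; (−1)^{3·5·1}·(+1)^5·(-1)^3 = +1.
v=∞: 39 > 0 and 663 > 0  ⇒  (a,b)_∞ = +1.
v=23: a=23^-2·(≡18), b=23^-2·(≡10) mod 23; (18|23)=+1, (10|23)=-1; (−1)^{-2·-2·11}·(+1)^-2·(-1)^-2 = +1.
v=2: v_2(a)=-10, v_2(b)=-12; units ≡ 7, 7 (mod 8); ε·ε+αω+βω = 1·1+-10·0+-12·0 ≡ 1  ⇒  (a,b)_2 = -1.
v=17: a=17^6·(≡6), b=17^3·(≡10) mod 17; (6|17)=-1, (10|17)=-1; (−1)^{6·3·8}·(-1)^3·(-1)^6 = -1.
v=13: a=13^1·(≡1), b=13^1·(≡12) mod 13; (1|13)=+1, (12|13)=+1; (−1)^{1·1·6}·(+1)^1·(+1)^1 = +1.
v=5: a=5^-6·(≡4), b=5^0·(≡3) mod 5; (4|5)=+1, (3|5)=-1; (−1)^{-6·0·2}·(+1)^0·(-1)^-6 = +1.
Ram(39, 663) = {2, 17}; no ℚ_2-point on the conic.

[2, 17]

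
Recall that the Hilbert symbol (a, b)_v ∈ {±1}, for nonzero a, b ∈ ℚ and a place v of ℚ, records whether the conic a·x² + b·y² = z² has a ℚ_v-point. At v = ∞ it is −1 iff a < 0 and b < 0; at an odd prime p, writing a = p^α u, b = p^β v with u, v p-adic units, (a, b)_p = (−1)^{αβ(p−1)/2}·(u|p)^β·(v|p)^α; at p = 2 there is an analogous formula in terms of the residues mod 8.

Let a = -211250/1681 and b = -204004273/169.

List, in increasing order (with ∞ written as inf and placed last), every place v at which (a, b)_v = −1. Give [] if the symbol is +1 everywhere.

(a, b) ≡ (-2, -149017) mod (ℚ^×)²; places V = {2, 5, 11, 13, 19, 23, 31, 37, 41, ∞}.
(a,b)_11: α=0, u≡3; β=1, v≡9 (mod 11); (3|11)=+1, (9|11)=+1; sign (−1)^0·+1^1·+1^0 = +1.
(a,b)_37: α=0, u≡29; β=2, v≡15 (mod 37); (29|37)=-1, (15|37)=-1; sign (−1)^0·-1^2·-1^0 = +1.
(a,b)_31: α=0, u≡11; β=1, v≡17 (mod 31); (11|31)=-1, (17|31)=-1; sign (−1)^0·-1^1·-1^0 = -1.
(a,b)_13: α=2, u≡6; β=-2, v≡8 (mod 13); (6|13)=-1, (8|13)=-1; sign (−1)^0·-1^-2·-1^2 = +1.
(a,b)_19: α=0, u≡16; β=1, v≡17 (mod 19); (16|19)=+1, (17|19)=+1; sign (−1)^0·+1^1·+1^0 = +1.
(a,b)_41: α=-2, u≡23; β=0, v≡33 (mod 41); (23|41)=+1, (33|41)=+1; sign (−1)^0·+1^0·+1^-2 = +1.
(a,b)_5: α=4, u≡2; β=0, v≡3 (mod 5); (2|5)=-1, (3|5)=-1; sign (−1)^0·-1^0·-1^4 = +1.
(a,b)_2: α=1, β=0; u≡7, v≡7 (mod 8); ε(u)ε(v)=1·1, αω(v)=1·0, βω(u)=0·0; sum ≡ 1  ⇒  -1.
(a,b)_23: α=0, u≡14; β=1, v≡22 (mod 23); (14|23)=-1, (22|23)=-1; sign (−1)^0·-1^1·-1^0 = -1.
(a,b)_∞: sgn(-2)=−, sgn(-149017)=−, so -1.
Ram(-2, -149017) = {2, 23, 31, ∞}; no ℚ_2-point on the conic.

[2, 23, 31, inf]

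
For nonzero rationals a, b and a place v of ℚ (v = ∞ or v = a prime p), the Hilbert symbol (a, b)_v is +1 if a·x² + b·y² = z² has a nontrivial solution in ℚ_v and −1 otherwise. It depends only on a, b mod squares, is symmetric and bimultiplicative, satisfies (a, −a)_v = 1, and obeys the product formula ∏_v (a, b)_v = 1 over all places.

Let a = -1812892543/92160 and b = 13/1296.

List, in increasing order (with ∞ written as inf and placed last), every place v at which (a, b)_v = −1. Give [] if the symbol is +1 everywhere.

[2, 5, 7, 13]

Mod squares: a ≡ -70, b ≡ 13. Check v ∈ {∞, 2, 3, 5, 7, 11, 13, 19}.
v=13: a=13^0·(≡2), b=13^1·(≡3) mod 13; (2|13)=-1, (3|13)=+1; (−1)^{0·1·6}·(-1)^1·(+1)^0 = -1.
v=3: a=3^-2·(≡2), b=3^-4·(≡1) mod 3; (2|3)=-1, (1|3)=+1; (−1)^{-2·-4·1}·(-1)^-4·(+1)^-2 = +1.
v=∞: -70 < 0 and 13 > 0  ⇒  (a,b)_∞ = +1.
v=19: a=19^2·(≡16), b=19^0·(≡8) mod 19; (16|19)=+1, (8|19)=-1; (−1)^{2·0·9}·(+1)^0·(-1)^2 = +1.
v=11: a=11^4·(≡2), b=11^0·(≡10) mod 11; (2|11)=-1, (10|11)=-1; (−1)^{4·0·5}·(-1)^0·(-1)^4 = +1.
v=2: v_2(a)=-11, v_2(b)=-4; units ≡ 5, 5 (mod 8); ε·ε+αω+βω = 0·0+-11·1+-4·1 ≡ 1  ⇒  (a,b)_2 = -1.
v=5: a=5^-1·(≡1), b=5^0·(≡3) mod 5; (1|5)=+1, (3|5)=-1; (−1)^{-1·0·2}·(+1)^0·(-1)^-1 = -1.
v=7: a=7^3·(≡1), b=7^0·(≡6) mod 7; (1|7)=+1, (6|7)=-1; (−1)^{3·0·3}·(+1)^0·(-1)^3 = -1.
Ram(-70, 13) = {2, 5, 7, 13}; no ℚ_2-point on the conic.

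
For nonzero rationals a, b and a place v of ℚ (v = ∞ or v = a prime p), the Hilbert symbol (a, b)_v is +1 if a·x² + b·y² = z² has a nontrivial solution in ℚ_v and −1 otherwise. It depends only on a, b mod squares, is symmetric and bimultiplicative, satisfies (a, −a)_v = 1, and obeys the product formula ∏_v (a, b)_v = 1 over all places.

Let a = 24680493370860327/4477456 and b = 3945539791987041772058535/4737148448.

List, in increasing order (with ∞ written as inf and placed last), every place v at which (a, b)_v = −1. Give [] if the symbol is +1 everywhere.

[2, 5, 11, 13]

(a, b) ≡ (7, 30030) mod (ℚ^×)²; places V = {2, 3, 5, 7, 11, 13, 23, ∞}.
(a,b)_13: α=8, u≡8; β=11, v≡9 (mod 13); (8|13)=-1, (9|13)=+1; sign (−1)^0·-1^11·+1^8 = -1.
(a,b)_7: α=3, u≡4; β=5, v≡3 (mod 7); (4|7)=+1, (3|7)=-1; sign (−1)^1·+1^5·-1^3 = +1.
(a,b)_∞: sgn(7)=+, sgn(30030)=+, so +1.
(a,b)_11: α=2, u≡8; β=3, v≡7 (mod 11); (8|11)=-1, (7|11)=-1; sign (−1)^0·-1^3·-1^2 = -1.
(a,b)_3: α=6, u≡1; β=9, v≡2 (mod 3); (1|3)=+1, (2|3)=-1; sign (−1)^0·+1^9·-1^6 = +1.
(a,b)_23: α=-4, u≡22; β=-6, v≡19 (mod 23); (22|23)=-1, (19|23)=-1; sign (−1)^0·-1^-6·-1^-4 = +1.
(a,b)_5: α=0, u≡2; β=1, v≡4 (mod 5); (2|5)=-1, (4|5)=+1; sign (−1)^0·-1^1·+1^0 = -1.
(a,b)_2: α=-4, β=-5; u≡7, v≡7 (mod 8); ε(u)ε(v)=1·1, αω(v)=-4·0, βω(u)=-5·0; sum ≡ 1  ⇒  -1.
|Ram(7, 30030)| = 4, even; anisotropic at {2, 5, 11, 13}.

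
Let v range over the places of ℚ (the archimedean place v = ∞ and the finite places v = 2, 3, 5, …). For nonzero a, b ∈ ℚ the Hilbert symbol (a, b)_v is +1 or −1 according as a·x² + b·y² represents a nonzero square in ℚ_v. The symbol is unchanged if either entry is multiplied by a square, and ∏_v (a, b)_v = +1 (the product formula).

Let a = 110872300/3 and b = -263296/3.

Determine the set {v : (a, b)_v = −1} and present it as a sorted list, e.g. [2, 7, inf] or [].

(a, b) ≡ (561, -102) mod (ℚ^×)²; places V = {2, 3, 5, 7, 11, 17, ∞}.
(a,b)_11: α=3, u≡10; β=2, v≡8 (mod 11); (10|11)=-1, (8|11)=-1; sign (−1)^0·-1^2·-1^3 = -1.
(a,b)_17: α=1, u≡1; β=1, v≡11 (mod 17); (1|17)=+1, (11|17)=-1; sign (−1)^0·+1^1·-1^1 = -1.
(a,b)_∞: sgn(561)=+, sgn(-102)=−, so +1.
(a,b)_5: α=2, u≡4; β=0, v≡3 (mod 5); (4|5)=+1, (3|5)=-1; sign (−1)^0·+1^0·-1^2 = +1.
(a,b)_3: α=-1, u≡1; β=-1, v≡2 (mod 3); (1|3)=+1, (2|3)=-1; sign (−1)^1·+1^-1·-1^-1 = +1.
(a,b)_7: α=2, u≡2; β=0, v≡3 (mod 7); (2|7)=+1, (3|7)=-1; sign (−1)^0·+1^0·-1^2 = +1.
(a,b)_2: α=2, β=7; u≡1, v≡5 (mod 8); ε(u)ε(v)=0·0, αω(v)=2·1, βω(u)=7·0; sum ≡ 0  ⇒  +1.
Ram(561, -102) = {11, 17}; no ℚ_11-point on the conic.

[11, 17]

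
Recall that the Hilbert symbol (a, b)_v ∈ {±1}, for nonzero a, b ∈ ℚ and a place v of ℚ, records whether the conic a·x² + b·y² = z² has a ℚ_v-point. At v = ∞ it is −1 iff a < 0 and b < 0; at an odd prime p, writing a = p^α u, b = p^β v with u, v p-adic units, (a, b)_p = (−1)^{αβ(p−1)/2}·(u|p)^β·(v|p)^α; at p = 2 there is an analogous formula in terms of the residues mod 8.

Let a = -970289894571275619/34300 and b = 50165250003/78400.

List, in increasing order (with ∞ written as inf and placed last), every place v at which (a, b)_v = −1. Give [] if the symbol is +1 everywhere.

[2, 17, 23, 41, 43, 53]

(a, b) ≡ (-79373, 46065427) mod (ℚ^×)²; places V = {2, 3, 5, 7, 11, 17, 23, 29, 41, 43, 53, ∞}.
(a,b)_29: α=1, u≡27; β=1, v≡12 (mod 29); (27|29)=-1, (12|29)=-1; sign (−1)^0·-1^1·-1^1 = +1.
(a,b)_17: α=1, u≡5; β=1, v≡13 (mod 17); (5|17)=-1, (13|17)=+1; sign (−1)^0·-1^1·+1^1 = -1.
(a,b)_23: α=1, u≡15; β=0, v≡19 (mod 23); (15|23)=-1, (19|23)=-1; sign (−1)^0·-1^0·-1^1 = -1.
(a,b)_11: α=2, u≡1; β=2, v≡3 (mod 11); (1|11)=+1, (3|11)=+1; sign (−1)^0·+1^2·+1^2 = +1.
(a,b)_43: α=2, u≡27; β=1, v≡3 (mod 43); (27|43)=-1, (3|43)=-1; sign (−1)^0·-1^1·-1^2 = -1.
(a,b)_2: α=-2, β=-6; u≡3, v≡3 (mod 8); ε(u)ε(v)=1·1, αω(v)=-2·1, βω(u)=-6·1; sum ≡ 1  ⇒  -1.
(a,b)_41: α=2, u≡3; β=1, v≡28 (mod 41); (3|41)=-1, (28|41)=-1; sign (−1)^0·-1^1·-1^2 = -1.
(a,b)_∞: sgn(-79373)=−, sgn(46065427)=+, so +1.
(a,b)_53: α=2, u≡39; β=1, v≡39 (mod 53); (39|53)=-1, (39|53)=-1; sign (−1)^0·-1^1·-1^2 = -1.
(a,b)_7: α=-3, u≡1; β=-2, v≡2 (mod 7); (1|7)=+1, (2|7)=+1; sign (−1)^0·+1^-2·+1^-3 = +1.
(a,b)_5: α=-2, u≡3; β=-2, v≡3 (mod 5); (3|5)=-1, (3|5)=-1; sign (−1)^0·-1^-2·-1^-2 = +1.
(a,b)_3: α=4, u≡1; β=2, v≡1 (mod 3); (1|3)=+1, (1|3)=+1; sign (−1)^0·+1^2·+1^4 = +1.
|Ram(-79373, 46065427)| = 6, even; anisotropic at {2, 17, 23, 41, 43, 53}.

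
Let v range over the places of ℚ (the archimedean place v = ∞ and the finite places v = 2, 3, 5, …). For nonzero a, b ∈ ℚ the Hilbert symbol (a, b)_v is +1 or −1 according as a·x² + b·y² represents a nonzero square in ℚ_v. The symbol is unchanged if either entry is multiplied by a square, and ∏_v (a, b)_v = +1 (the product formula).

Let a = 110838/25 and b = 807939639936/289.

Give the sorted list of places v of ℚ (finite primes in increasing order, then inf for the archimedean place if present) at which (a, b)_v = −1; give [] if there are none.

[11, 43]

(a, b) ≡ (2262, 155852554) mod (ℚ^×)²; places V = {2, 3, 5, 7, 11, 13, 17, 19, 23, 29, 43, ∞}.
(a,b)_3: α=1, u≡1; β=4, v≡1 (mod 3); (1|3)=+1, (1|3)=+1; sign (−1)^0·+1^4·+1^1 = +1.
(a,b)_7: α=2, u≡2; β=0, v≡1 (mod 7); (2|7)=+1, (1|7)=+1; sign (−1)^0·+1^0·+1^2 = +1.
(a,b)_19: α=0, u≡5; β=1, v≡2 (mod 19); (5|19)=+1, (2|19)=-1; sign (−1)^0·+1^1·-1^0 = +1.
(a,b)_23: α=0, u≡12; β=1, v≡19 (mod 23); (12|23)=+1, (19|23)=-1; sign (−1)^0·+1^1·-1^0 = +1.
(a,b)_5: α=-2, u≡3; β=0, v≡4 (mod 5); (3|5)=-1, (4|5)=+1; sign (−1)^0·-1^0·+1^-2 = +1.
(a,b)_17: α=0, u≡4; β=-2, v≡12 (mod 17); (4|17)=+1, (12|17)=-1; sign (−1)^0·+1^-2·-1^0 = +1.
(a,b)_∞: sgn(2262)=+, sgn(155852554)=+, so +1.
(a,b)_29: α=1, u≡16; β=1, v≡28 (mod 29); (16|29)=+1, (28|29)=+1; sign (−1)^0·+1^1·+1^1 = +1.
(a,b)_43: α=0, u≡20; β=1, v≡27 (mod 43); (20|43)=-1, (27|43)=-1; sign (−1)^0·-1^1·-1^0 = -1.
(a,b)_11: α=0, u≡8; β=1, v≡7 (mod 11); (8|11)=-1, (7|11)=-1; sign (−1)^0·-1^1·-1^0 = -1.
(a,b)_13: α=1, u≡2; β=1, v≡7 (mod 13); (2|13)=-1, (7|13)=-1; sign (−1)^0·-1^1·-1^1 = +1.
(a,b)_2: α=1, β=7; u≡3, v≡5 (mod 8); ε(u)ε(v)=1·0, αω(v)=1·1, βω(u)=7·1; sum ≡ 0  ⇒  +1.
Ram(2262, 155852554) = {11, 43}; no ℚ_11-point on the conic.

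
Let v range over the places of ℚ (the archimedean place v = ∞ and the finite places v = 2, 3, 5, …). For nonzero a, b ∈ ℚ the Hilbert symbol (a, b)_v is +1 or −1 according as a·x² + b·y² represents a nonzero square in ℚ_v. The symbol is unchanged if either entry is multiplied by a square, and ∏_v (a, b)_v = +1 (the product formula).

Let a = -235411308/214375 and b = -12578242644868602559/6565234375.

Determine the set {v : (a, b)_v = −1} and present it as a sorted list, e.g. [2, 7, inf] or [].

[2, inf]

(a, b) ≡ (-1309, -17017) mod (ℚ^×)²; places V = {2, 3, 5, 7, 11, 13, 17, ∞}.
(a,b)_17: α=3, u≡15; β=7, v≡4 (mod 17); (15|17)=+1, (4|17)=+1; sign (−1)^0·+1^7·+1^3 = +1.
(a,b)_11: α=3, u≡8; β=9, v≡4 (mod 11); (8|11)=-1, (4|11)=+1; sign (−1)^1·-1^9·+1^3 = +1.
(a,b)_3: α=2, u≡2; β=0, v≡2 (mod 3); (2|3)=-1, (2|3)=-1; sign (−1)^0·-1^0·-1^2 = +1.
(a,b)_∞: sgn(-1309)=−, sgn(-17017)=−, so -1.
(a,b)_2: α=2, β=0; u≡3, v≡7 (mod 8); ε(u)ε(v)=1·1, αω(v)=2·0, βω(u)=0·1; sum ≡ 1  ⇒  -1.
(a,b)_5: α=-4, u≡4; β=-8, v≡3 (mod 5); (4|5)=+1, (3|5)=-1; sign (−1)^0·+1^-8·-1^-4 = +1.
(a,b)_7: α=-3, u≡4; β=-5, v≡6 (mod 7); (4|7)=+1, (6|7)=-1; sign (−1)^1·+1^-5·-1^-3 = +1.
(a,b)_13: α=0, u≡10; β=1, v≡3 (mod 13); (10|13)=+1, (3|13)=+1; sign (−1)^0·+1^1·+1^0 = +1.
Ram(-1309, -17017) = {2, ∞}; no ℚ_2-point on the conic.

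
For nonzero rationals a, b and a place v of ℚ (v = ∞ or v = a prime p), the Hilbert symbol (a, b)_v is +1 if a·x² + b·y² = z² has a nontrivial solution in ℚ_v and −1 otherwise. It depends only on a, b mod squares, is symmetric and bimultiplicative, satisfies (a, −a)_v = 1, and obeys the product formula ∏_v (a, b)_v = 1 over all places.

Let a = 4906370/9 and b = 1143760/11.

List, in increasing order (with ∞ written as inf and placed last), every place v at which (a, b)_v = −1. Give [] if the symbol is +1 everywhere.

Mod squares: a ≡ 100130, b ≡ 935. Check v ∈ {∞, 2, 3, 5, 7, 11, 17, 19, 29, 31}.
v=7: a=7^2·(≡1), b=7^0·(≡4) mod 7; (1|7)=+1, (4|7)=+1; (−1)^{2·0·3}·(+1)^0·(+1)^2 = +1.
v=17: a=17^1·(≡2), b=17^1·(≡1) mod 17; (2|17)=+1, (1|17)=+1; (−1)^{1·1·8}·(+1)^1·(+1)^1 = +1.
v=19: a=19^1·(≡17), b=19^0·(≡5) mod 19; (17|19)=+1, (5|19)=+1; (−1)^{1·0·9}·(+1)^0·(+1)^1 = +1.
v=3: a=3^-2·(≡2), b=3^0·(≡2) mod 3; (2|3)=-1, (2|3)=-1; (−1)^{-2·0·1}·(-1)^0·(-1)^-2 = +1.
v=5: a=5^1·(≡1), b=5^1·(≡2) mod 5; (1|5)=+1, (2|5)=-1; (−1)^{1·1·2}·(+1)^1·(-1)^1 = -1.
v=29: a=29^0·(≡7), b=29^2·(≡5) mod 29; (7|29)=+1, (5|29)=+1; (−1)^{0·2·14}·(+1)^2·(+1)^0 = +1.
v=∞: 100130 > 0 and 935 > 0  ⇒  (a,b)_∞ = +1.
v=11: a=11^0·(≡2), b=11^-1·(≡2) mod 11; (2|11)=-1, (2|11)=-1; (−1)^{0·-1·5}·(-1)^-1·(-1)^0 = -1.
v=31: a=31^1·(≡12), b=31^0·(≡7) mod 31; (12|31)=-1, (7|31)=+1; (−1)^{1·0·15}·(-1)^0·(+1)^1 = +1.
v=2: v_2(a)=1, v_2(b)=4; units ≡ 1, 7 (mod 8); ε·ε+αω+βω = 0·1+1·0+4·0 ≡ 0  ⇒  (a,b)_2 = +1.
(100130, 935 / ℚ) ramifies at {5, 11}: a division algebra.

[5, 11]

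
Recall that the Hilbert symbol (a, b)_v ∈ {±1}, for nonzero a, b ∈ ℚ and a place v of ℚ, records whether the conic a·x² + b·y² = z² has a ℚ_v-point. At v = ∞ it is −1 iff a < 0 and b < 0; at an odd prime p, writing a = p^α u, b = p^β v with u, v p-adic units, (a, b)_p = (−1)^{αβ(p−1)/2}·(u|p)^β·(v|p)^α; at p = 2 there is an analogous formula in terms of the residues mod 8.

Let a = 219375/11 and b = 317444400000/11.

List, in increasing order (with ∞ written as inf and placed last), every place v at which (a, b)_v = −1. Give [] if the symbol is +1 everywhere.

[2, 11]

(a, b) ≡ (429, 9699690) mod (ℚ^×)²; places V = {2, 3, 5, 7, 11, 13, 17, 19, ∞}.
(a,b)_13: α=1, u≡6; β=1, v≡8 (mod 13); (6|13)=-1, (8|13)=-1; sign (−1)^0·-1^1·-1^1 = +1.
(a,b)_19: α=0, u≡7; β=1, v≡18 (mod 19); (7|19)=+1, (18|19)=-1; sign (−1)^0·+1^1·-1^0 = +1.
(a,b)_3: α=3, u≡2; β=3, v≡1 (mod 3); (2|3)=-1, (1|3)=+1; sign (−1)^1·-1^3·+1^3 = +1.
(a,b)_∞: sgn(429)=+, sgn(9699690)=+, so +1.
(a,b)_7: α=0, u≡4; β=1, v≡5 (mod 7); (4|7)=+1, (5|7)=-1; sign (−1)^0·+1^1·-1^0 = +1.
(a,b)_11: α=-1, u≡2; β=-1, v≡2 (mod 11); (2|11)=-1, (2|11)=-1; sign (−1)^1·-1^-1·-1^-1 = -1.
(a,b)_2: α=0, β=7; u≡5, v≡5 (mod 8); ε(u)ε(v)=0·0, αω(v)=0·1, βω(u)=7·1; sum ≡ 1  ⇒  -1.
(a,b)_17: α=0, u≡13; β=1, v≡13 (mod 17); (13|17)=+1, (13|17)=+1; sign (−1)^0·+1^1·+1^0 = +1.
(a,b)_5: α=4, u≡1; β=5, v≡3 (mod 5); (1|5)=+1, (3|5)=-1; sign (−1)^0·+1^5·-1^4 = +1.
|Ram(429, 9699690)| = 2, even; anisotropic at {2, 11}.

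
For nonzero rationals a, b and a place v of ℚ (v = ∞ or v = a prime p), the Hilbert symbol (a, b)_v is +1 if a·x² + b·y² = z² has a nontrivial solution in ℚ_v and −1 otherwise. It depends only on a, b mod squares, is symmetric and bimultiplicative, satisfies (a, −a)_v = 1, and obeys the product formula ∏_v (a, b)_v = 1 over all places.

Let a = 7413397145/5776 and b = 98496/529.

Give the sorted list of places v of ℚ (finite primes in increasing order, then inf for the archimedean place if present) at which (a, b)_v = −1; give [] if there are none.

Mod squares: a ≡ 506345, b ≡ 19. Check v ∈ {∞, 2, 3, 5, 7, 11, 17, 19, 23, 37}.
v=2: v_2(a)=-4, v_2(b)=6; units ≡ 1, 3 (mod 8); ε·ε+αω+βω = 0·1+-4·1+6·0 ≡ 0  ⇒  (a,b)_2 = +1.
v=19: a=19^-2·(≡12), b=19^1·(≡1) mod 19; (12|19)=-1, (1|19)=+1; (−1)^{-2·1·9}·(-1)^1·(+1)^-2 = -1.
v=23: a=23^1·(≡2), b=23^-2·(≡10) mod 23; (2|23)=+1, (10|23)=-1; (−1)^{1·-2·11}·(+1)^-2·(-1)^1 = -1.
v=5: a=5^1·(≡4), b=5^0·(≡4) mod 5; (4|5)=+1, (4|5)=+1; (−1)^{1·0·2}·(+1)^0·(+1)^1 = +1.
v=∞: 506345 > 0 and 19 > 0  ⇒  (a,b)_∞ = +1.
v=37: a=37^1·(≡23), b=37^0·(≡17) mod 37; (23|37)=-1, (17|37)=-1; (−1)^{1·0·18}·(-1)^0·(-1)^1 = -1.
v=3: a=3^0·(≡2), b=3^4·(≡1) mod 3; (2|3)=-1, (1|3)=+1; (−1)^{0·4·1}·(-1)^4·(+1)^0 = +1.
v=17: a=17^1·(≡16), b=17^0·(≡16) mod 17; (16|17)=+1, (16|17)=+1; (−1)^{1·0·8}·(+1)^0·(+1)^1 = +1.
v=11: a=11^4·(≡4), b=11^0·(≡2) mod 11; (4|11)=+1, (2|11)=-1; (−1)^{4·0·5}·(+1)^0·(-1)^4 = +1.
v=7: a=7^1·(≡2), b=7^0·(≡5) mod 7; (2|7)=+1, (5|7)=-1; (−1)^{1·0·3}·(+1)^0·(-1)^1 = -1.
|Ram(506345, 19)| = 4, even; anisotropic at {7, 19, 23, 37}.

[7, 19, 23, 37]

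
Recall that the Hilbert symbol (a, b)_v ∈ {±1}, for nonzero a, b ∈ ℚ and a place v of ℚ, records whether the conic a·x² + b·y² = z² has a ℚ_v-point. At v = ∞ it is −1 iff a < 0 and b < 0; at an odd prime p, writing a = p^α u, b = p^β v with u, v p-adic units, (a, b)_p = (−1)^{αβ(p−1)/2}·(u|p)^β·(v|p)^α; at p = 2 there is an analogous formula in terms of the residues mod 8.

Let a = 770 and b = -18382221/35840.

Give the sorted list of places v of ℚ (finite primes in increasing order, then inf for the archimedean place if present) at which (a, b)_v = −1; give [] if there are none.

(a, b) ≡ (770, -15015) mod (ℚ^×)²; places V = {2, 3, 5, 7, 11, 13, 23, ∞}.
(a,b)_2: α=1, β=-10; u≡1, v≡1 (mod 8); ε(u)ε(v)=0·0, αω(v)=1·0, βω(u)=-10·0; sum ≡ 0  ⇒  +1.
(a,b)_23: α=0, u≡11; β=2, v≡16 (mod 23); (11|23)=-1, (16|23)=+1; sign (−1)^0·-1^2·+1^0 = +1.
(a,b)_13: α=0, u≡3; β=1, v≡7 (mod 13); (3|13)=+1, (7|13)=-1; sign (−1)^0·+1^1·-1^0 = +1.
(a,b)_11: α=1, u≡4; β=1, v≡10 (mod 11); (4|11)=+1, (10|11)=-1; sign (−1)^1·+1^1·-1^1 = +1.
(a,b)_7: α=1, u≡5; β=-1, v≡1 (mod 7); (5|7)=-1, (1|7)=+1; sign (−1)^1·-1^-1·+1^1 = +1.
(a,b)_3: α=0, u≡2; β=5, v≡2 (mod 3); (2|3)=-1, (2|3)=-1; sign (−1)^0·-1^5·-1^0 = -1.
(a,b)_5: α=1, u≡4; β=-1, v≡3 (mod 5); (4|5)=+1, (3|5)=-1; sign (−1)^0·+1^-1·-1^1 = -1.
(a,b)_∞: sgn(770)=+, sgn(-15015)=−, so +1.
(770, -15015 / ℚ) ramifies at {3, 5}: a division algebra.

[3, 5]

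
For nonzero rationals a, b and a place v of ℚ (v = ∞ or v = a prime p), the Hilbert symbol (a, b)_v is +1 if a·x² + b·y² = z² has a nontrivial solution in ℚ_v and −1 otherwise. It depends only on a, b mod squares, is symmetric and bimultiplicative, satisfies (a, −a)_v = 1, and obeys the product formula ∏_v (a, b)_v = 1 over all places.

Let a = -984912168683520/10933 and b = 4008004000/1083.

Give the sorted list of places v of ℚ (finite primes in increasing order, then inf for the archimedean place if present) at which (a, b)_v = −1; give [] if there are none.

(a, b) ≡ (-10010, 30) mod (ℚ^×)²; places V = {2, 3, 5, 7, 11, 13, 17, 19, 29, ∞}.
(a,b)_17: α=2, u≡5; β=0, v≡13 (mod 17); (5|17)=-1, (13|17)=+1; sign (−1)^0·-1^0·+1^2 = +1.
(a,b)_19: α=0, u≡13; β=-2, v≡6 (mod 19); (13|19)=-1, (6|19)=+1; sign (−1)^0·-1^-2·+1^0 = +1.
(a,b)_3: α=6, u≡1; β=-1, v≡1 (mod 3); (1|3)=+1, (1|3)=+1; sign (−1)^0·+1^-1·+1^6 = +1.
(a,b)_13: α=-1, u≡3; β=2, v≡12 (mod 13); (3|13)=+1, (12|13)=+1; sign (−1)^0·+1^2·+1^-1 = +1.
(a,b)_29: α=-2, u≡25; β=0, v≡13 (mod 29); (25|29)=+1, (13|29)=+1; sign (−1)^0·+1^0·+1^-2 = +1.
(a,b)_2: α=11, β=5; u≡3, v≡7 (mod 8); ε(u)ε(v)=1·1, αω(v)=11·0, βω(u)=5·1; sum ≡ 0  ⇒  +1.
(a,b)_7: α=3, u≡5; β=2, v≡4 (mod 7); (5|7)=-1, (4|7)=+1; sign (−1)^0·-1^2·+1^3 = +1.
(a,b)_5: α=1, u≡2; β=3, v≡4 (mod 5); (2|5)=-1, (4|5)=+1; sign (−1)^0·-1^3·+1^1 = -1.
(a,b)_11: α=3, u≡4; β=2, v≡6 (mod 11); (4|11)=+1, (6|11)=-1; sign (−1)^0·+1^2·-1^3 = -1.
(a,b)_∞: sgn(-10010)=−, sgn(30)=+, so +1.
Ram(-10010, 30) = {5, 11}; no ℚ_5-point on the conic.

[5, 11]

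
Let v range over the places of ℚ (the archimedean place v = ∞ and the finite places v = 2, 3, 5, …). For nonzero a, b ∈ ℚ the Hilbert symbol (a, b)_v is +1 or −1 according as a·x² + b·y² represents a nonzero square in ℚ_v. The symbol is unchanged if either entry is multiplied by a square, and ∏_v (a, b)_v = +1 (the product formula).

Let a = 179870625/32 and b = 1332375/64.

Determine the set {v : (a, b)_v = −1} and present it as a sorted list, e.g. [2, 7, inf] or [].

Mod squares: a ≡ 7106, b ≡ 53295. Check v ∈ {∞, 2, 3, 5, 11, 17, 19}.
v=∞: 7106 > 0 and 53295 > 0  ⇒  (a,b)_∞ = +1.
v=2: v_2(a)=-5, v_2(b)=-6; units ≡ 1, 7 (mod 8); ε·ε+αω+βω = 0·1+-5·0+-6·0 ≡ 0  ⇒  (a,b)_2 = +1.
v=5: a=5^4·(≡4), b=5^3·(≡1) mod 5; (4|5)=+1, (1|5)=+1; (−1)^{4·3·2}·(+1)^3·(+1)^4 = +1.
v=3: a=3^4·(≡2), b=3^1·(≡2) mod 3; (2|3)=-1, (2|3)=-1; (−1)^{4·1·1}·(-1)^1·(-1)^4 = -1.
v=17: a=17^1·(≡11), b=17^1·(≡3) mod 17; (11|17)=-1, (3|17)=-1; (−1)^{1·1·8}·(-1)^1·(-1)^1 = +1.
v=19: a=19^1·(≡14), b=19^1·(≡13) mod 19; (14|19)=-1, (13|19)=-1; (−1)^{1·1·9}·(-1)^1·(-1)^1 = -1.
v=11: a=11^1·(≡10), b=11^1·(≡9) mod 11; (10|11)=-1, (9|11)=+1; (−1)^{1·1·5}·(-1)^1·(+1)^1 = +1.
(7106, 53295 / ℚ) ramifies at {3, 19}: a division algebra.

[3, 19]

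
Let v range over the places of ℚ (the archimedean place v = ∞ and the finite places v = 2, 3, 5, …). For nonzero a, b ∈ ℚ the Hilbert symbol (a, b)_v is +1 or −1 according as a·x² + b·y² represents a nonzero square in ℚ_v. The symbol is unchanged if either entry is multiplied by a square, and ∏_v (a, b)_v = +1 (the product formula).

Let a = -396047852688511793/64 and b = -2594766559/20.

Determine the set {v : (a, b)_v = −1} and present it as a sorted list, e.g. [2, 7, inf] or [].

(a, b) ≡ (-17, -124355) mod (ℚ^×)²; places V = {2, 5, 7, 11, 17, 19, ∞}.
(a,b)_5: α=0, u≡3; β=-1, v≡4 (mod 5); (3|5)=-1, (4|5)=+1; sign (−1)^0·-1^-1·+1^0 = -1.
(a,b)_11: α=2, u≡9; β=1, v≡4 (mod 11); (9|11)=+1, (4|11)=+1; sign (−1)^0·+1^1·+1^2 = +1.
(a,b)_7: α=2, u≡4; β=1, v≡4 (mod 7); (4|7)=+1, (4|7)=+1; sign (−1)^0·+1^1·+1^2 = +1.
(a,b)_2: α=-6, β=-2; u≡7, v≡5 (mod 8); ε(u)ε(v)=1·0, αω(v)=-6·1, βω(u)=-2·0; sum ≡ 0  ⇒  +1.
(a,b)_17: α=5, u≡4; β=3, v≡10 (mod 17); (4|17)=+1, (10|17)=-1; sign (−1)^0·+1^3·-1^5 = -1.
(a,b)_19: α=6, u≡10; β=3, v≡8 (mod 19); (10|19)=-1, (8|19)=-1; sign (−1)^0·-1^3·-1^6 = -1.
(a,b)_∞: sgn(-17)=−, sgn(-124355)=−, so -1.
|Ram(-17, -124355)| = 4, even; anisotropic at {5, 17, 19, ∞}.

[5, 17, 19, inf]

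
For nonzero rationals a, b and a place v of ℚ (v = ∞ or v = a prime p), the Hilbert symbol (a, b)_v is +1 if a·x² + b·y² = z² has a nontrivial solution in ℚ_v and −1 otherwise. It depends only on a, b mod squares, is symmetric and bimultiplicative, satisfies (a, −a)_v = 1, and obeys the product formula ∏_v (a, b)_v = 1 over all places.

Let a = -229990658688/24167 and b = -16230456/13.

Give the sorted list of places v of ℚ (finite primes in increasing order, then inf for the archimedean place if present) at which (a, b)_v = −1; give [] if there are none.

(a, b) ≡ (-19734, -598) mod (ℚ^×)²; places V = {2, 3, 7, 11, 13, 23, ∞}.
(a,b)_7: α=2, u≡3; β=0, v≡4 (mod 7); (3|7)=-1, (4|7)=+1; sign (−1)^0·-1^0·+1^2 = +1.
(a,b)_3: α=13, u≡1; β=6, v≡2 (mod 3); (1|3)=+1, (2|3)=-1; sign (−1)^0·+1^6·-1^13 = -1.
(a,b)_11: α=-1, u≡7; β=2, v≡10 (mod 11); (7|11)=-1, (10|11)=-1; sign (−1)^0·-1^2·-1^-1 = -1.
(a,b)_13: α=-3, u≡12; β=-1, v≡5 (mod 13); (12|13)=+1, (5|13)=-1; sign (−1)^0·+1^-1·-1^-3 = -1.
(a,b)_∞: sgn(-19734)=−, sgn(-598)=−, so -1.
(a,b)_2: α=7, β=3; u≡5, v≡5 (mod 8); ε(u)ε(v)=0·0, αω(v)=7·1, βω(u)=3·1; sum ≡ 0  ⇒  +1.
(a,b)_23: α=1, u≡1; β=1, v≡17 (mod 23); (1|23)=+1, (17|23)=-1; sign (−1)^1·+1^1·-1^1 = +1.
Ram(-19734, -598) = {3, 11, 13, ∞}; no ℚ_3-point on the conic.

[3, 11, 13, inf]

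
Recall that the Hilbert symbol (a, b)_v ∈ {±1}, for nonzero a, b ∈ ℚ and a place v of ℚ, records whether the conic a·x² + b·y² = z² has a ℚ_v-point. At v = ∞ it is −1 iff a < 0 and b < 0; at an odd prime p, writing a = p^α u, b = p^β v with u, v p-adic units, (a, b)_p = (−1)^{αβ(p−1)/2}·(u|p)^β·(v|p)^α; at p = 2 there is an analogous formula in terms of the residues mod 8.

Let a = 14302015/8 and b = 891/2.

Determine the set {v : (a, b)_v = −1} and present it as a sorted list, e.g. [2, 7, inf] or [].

[5, 17]

(a, b) ≡ (15470, 22) mod (ℚ^×)²; places V = {2, 3, 5, 7, 11, 13, 17, 43, ∞}.
(a,b)_7: α=1, u≡6; β=0, v≡1 (mod 7); (6|7)=-1, (1|7)=+1; sign (−1)^0·-1^0·+1^1 = +1.
(a,b)_3: α=0, u≡2; β=4, v≡1 (mod 3); (2|3)=-1, (1|3)=+1; sign (−1)^0·-1^4·+1^0 = +1.
(a,b)_11: α=0, u≡3; β=1, v≡2 (mod 11); (3|11)=+1, (2|11)=-1; sign (−1)^0·+1^1·-1^0 = +1.
(a,b)_43: α=2, u≡37; β=0, v≡37 (mod 43); (37|43)=-1, (37|43)=-1; sign (−1)^0·-1^0·-1^2 = +1.
(a,b)_5: α=1, u≡1; β=0, v≡3 (mod 5); (1|5)=+1, (3|5)=-1; sign (−1)^0·+1^0·-1^1 = -1.
(a,b)_2: α=-3, β=-1; u≡7, v≡3 (mod 8); ε(u)ε(v)=1·1, αω(v)=-3·1, βω(u)=-1·0; sum ≡ 0  ⇒  +1.
(a,b)_13: α=1, u≡7; β=0, v≡10 (mod 13); (7|13)=-1, (10|13)=+1; sign (−1)^0·-1^0·+1^1 = +1.
(a,b)_17: α=1, u≡2; β=0, v≡12 (mod 17); (2|17)=+1, (12|17)=-1; sign (−1)^0·+1^0·-1^1 = -1.
(a,b)_∞: sgn(15470)=+, sgn(22)=+, so +1.
(15470, 22 / ℚ) ramifies at {5, 17}: a division algebra.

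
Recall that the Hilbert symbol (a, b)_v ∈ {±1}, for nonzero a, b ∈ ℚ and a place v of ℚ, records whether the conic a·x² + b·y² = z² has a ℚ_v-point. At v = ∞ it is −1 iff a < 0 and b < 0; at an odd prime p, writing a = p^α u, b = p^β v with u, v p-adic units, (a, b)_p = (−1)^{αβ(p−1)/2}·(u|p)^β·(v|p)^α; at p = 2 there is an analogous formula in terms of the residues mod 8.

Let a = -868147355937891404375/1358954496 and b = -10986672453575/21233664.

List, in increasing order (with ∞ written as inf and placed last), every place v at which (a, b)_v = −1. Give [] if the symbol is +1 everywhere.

[11, inf]

(a, b) ≡ (-143, -23) mod (ℚ^×)²; places V = {2, 3, 5, 7, 11, 13, 23, 31, ∞}.
(a,b)_7: α=6, u≡4; β=6, v≡3 (mod 7); (4|7)=+1, (3|7)=-1; sign (−1)^0·+1^6·-1^6 = +1.
(a,b)_13: α=3, u≡7; β=2, v≡1 (mod 13); (7|13)=-1, (1|13)=+1; sign (−1)^0·-1^2·+1^3 = +1.
(a,b)_2: α=-24, β=-18; u≡1, v≡1 (mod 8); ε(u)ε(v)=0·0, αω(v)=-24·0, βω(u)=-18·0; sum ≡ 0  ⇒  +1.
(a,b)_5: α=4, u≡3; β=2, v≡3 (mod 5); (3|5)=-1, (3|5)=-1; sign (−1)^0·-1^2·-1^4 = +1.
(a,b)_11: α=1, u≡5; β=0, v≡6 (mod 11); (5|11)=+1, (6|11)=-1; sign (−1)^0·+1^0·-1^1 = -1.
(a,b)_23: α=2, u≡4; β=1, v≡5 (mod 23); (4|23)=+1, (5|23)=-1; sign (−1)^0·+1^1·-1^2 = +1.
(a,b)_31: α=4, u≡27; β=2, v≡28 (mod 31); (27|31)=-1, (28|31)=+1; sign (−1)^0·-1^2·+1^4 = +1.
(a,b)_3: α=-4, u≡1; β=-4, v≡1 (mod 3); (1|3)=+1, (1|3)=+1; sign (−1)^0·+1^-4·+1^-4 = +1.
(a,b)_∞: sgn(-143)=−, sgn(-23)=−, so -1.
|Ram(-143, -23)| = 2, even; anisotropic at {11, ∞}.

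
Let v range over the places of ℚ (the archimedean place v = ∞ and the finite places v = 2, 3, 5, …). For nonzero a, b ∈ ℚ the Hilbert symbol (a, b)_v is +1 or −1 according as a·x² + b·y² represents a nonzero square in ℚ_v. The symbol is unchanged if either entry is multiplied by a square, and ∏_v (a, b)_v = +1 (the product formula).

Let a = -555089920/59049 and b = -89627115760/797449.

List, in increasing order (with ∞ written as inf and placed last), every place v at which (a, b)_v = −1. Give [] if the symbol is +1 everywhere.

[5, 7, 13, inf]

Mod squares: a ≡ -70, b ≡ -7735. Check v ∈ {∞, 2, 3, 5, 7, 11, 13, 17, 19, 23, 37, 47}.
v=13: a=13^0·(≡6), b=13^1·(≡4) mod 13; (6|13)=-1, (4|13)=+1; (−1)^{0·1·6}·(-1)^1·(+1)^0 = -1.
v=3: a=3^-10·(≡2), b=3^0·(≡2) mod 3; (2|3)=-1, (2|3)=-1; (−1)^{-10·0·1}·(-1)^0·(-1)^-10 = +1.
v=2: v_2(a)=17, v_2(b)=4; units ≡ 5, 1 (mod 8); ε·ε+αω+βω = 0·0+17·0+4·1 ≡ 0  ⇒  (a,b)_2 = +1.
v=37: a=37^0·(≡28), b=37^2·(≡17) mod 37; (28|37)=+1, (17|37)=-1; (−1)^{0·2·18}·(+1)^2·(-1)^0 = +1.
v=∞: -70 < 0 and -7735 < 0  ⇒  (a,b)_∞ = -1.
v=19: a=19^0·(≡6), b=19^-2·(≡4) mod 19; (6|19)=+1, (4|19)=+1; (−1)^{0·-2·9}·(+1)^-2·(+1)^0 = +1.
v=5: a=5^1·(≡4), b=5^1·(≡2) mod 5; (4|5)=+1, (2|5)=-1; (−1)^{1·1·2}·(+1)^1·(-1)^1 = -1.
v=17: a=17^0·(≡8), b=17^1·(≡1) mod 17; (8|17)=+1, (1|17)=+1; (−1)^{0·1·8}·(+1)^1·(+1)^0 = +1.
v=23: a=23^0·(≡22), b=23^2·(≡8) mod 23; (22|23)=-1, (8|23)=+1; (−1)^{0·2·11}·(-1)^2·(+1)^0 = +1.
v=47: a=47^0·(≡6), b=47^-2·(≡15) mod 47; (6|47)=+1, (15|47)=-1; (−1)^{0·-2·23}·(+1)^-2·(-1)^0 = +1.
v=11: a=11^2·(≡8), b=11^0·(≡4) mod 11; (8|11)=-1, (4|11)=+1; (−1)^{2·0·5}·(-1)^0·(+1)^2 = +1.
v=7: a=7^1·(≡4), b=7^1·(≡2) mod 7; (4|7)=+1, (2|7)=+1; (−1)^{1·1·3}·(+1)^1·(+1)^1 = -1.
|Ram(-70, -7735)| = 4, even; anisotropic at {5, 7, 13, ∞}.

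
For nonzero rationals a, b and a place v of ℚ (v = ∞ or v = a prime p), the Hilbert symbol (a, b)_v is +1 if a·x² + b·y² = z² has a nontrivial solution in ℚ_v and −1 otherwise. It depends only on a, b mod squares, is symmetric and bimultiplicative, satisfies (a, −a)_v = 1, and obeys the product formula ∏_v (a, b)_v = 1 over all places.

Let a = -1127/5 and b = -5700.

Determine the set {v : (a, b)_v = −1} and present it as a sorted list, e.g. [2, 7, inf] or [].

[3, 5, 19, inf]

(a, b) ≡ (-115, -57) mod (ℚ^×)²; places V = {2, 3, 5, 7, 19, 23, ∞}.
(a,b)_19: α=0, u≡14; β=1, v≡4 (mod 19); (14|19)=-1, (4|19)=+1; sign (−1)^0·-1^1·+1^0 = -1.
(a,b)_3: α=0, u≡2; β=1, v≡2 (mod 3); (2|3)=-1, (2|3)=-1; sign (−1)^0·-1^1·-1^0 = -1.
(a,b)_5: α=-1, u≡3; β=2, v≡2 (mod 5); (3|5)=-1, (2|5)=-1; sign (−1)^0·-1^2·-1^-1 = -1.
(a,b)_∞: sgn(-115)=−, sgn(-57)=−, so -1.
(a,b)_7: α=2, u≡1; β=0, v≡5 (mod 7); (1|7)=+1, (5|7)=-1; sign (−1)^0·+1^0·-1^2 = +1.
(a,b)_23: α=1, u≡4; β=0, v≡4 (mod 23); (4|23)=+1, (4|23)=+1; sign (−1)^0·+1^0·+1^1 = +1.
(a,b)_2: α=0, β=2; u≡5, v≡7 (mod 8); ε(u)ε(v)=0·1, αω(v)=0·0, βω(u)=2·1; sum ≡ 0  ⇒  +1.
(-115, -57 / ℚ) ramifies at {3, 5, 19, ∞}: a division algebra.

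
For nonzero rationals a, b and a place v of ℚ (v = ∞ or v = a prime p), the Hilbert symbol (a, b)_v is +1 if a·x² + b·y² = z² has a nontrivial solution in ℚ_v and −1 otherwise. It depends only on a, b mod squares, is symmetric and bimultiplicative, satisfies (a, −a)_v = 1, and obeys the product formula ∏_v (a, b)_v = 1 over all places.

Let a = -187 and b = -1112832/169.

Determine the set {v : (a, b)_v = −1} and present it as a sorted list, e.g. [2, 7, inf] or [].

(a, b) ≡ (-187, -483) mod (ℚ^×)²; places V = {2, 3, 7, 11, 13, 17, 23, ∞}.
(a,b)_23: α=0, u≡20; β=1, v≡1 (mod 23); (20|23)=-1, (1|23)=+1; sign (−1)^0·-1^1·+1^0 = -1.
(a,b)_17: α=1, u≡6; β=0, v≡12 (mod 17); (6|17)=-1, (12|17)=-1; sign (−1)^0·-1^0·-1^1 = -1.
(a,b)_∞: sgn(-187)=−, sgn(-483)=−, so -1.
(a,b)_2: α=0, β=8; u≡5, v≡5 (mod 8); ε(u)ε(v)=0·0, αω(v)=0·1, βω(u)=8·1; sum ≡ 0  ⇒  +1.
(a,b)_3: α=0, u≡2; β=3, v≡1 (mod 3); (2|3)=-1, (1|3)=+1; sign (−1)^0·-1^3·+1^0 = -1.
(a,b)_7: α=0, u≡2; β=1, v≡1 (mod 7); (2|7)=+1, (1|7)=+1; sign (−1)^0·+1^1·+1^0 = +1.
(a,b)_13: α=0, u≡8; β=-2, v≡7 (mod 13); (8|13)=-1, (7|13)=-1; sign (−1)^0·-1^-2·-1^0 = +1.
(a,b)_11: α=1, u≡5; β=0, v≡4 (mod 11); (5|11)=+1, (4|11)=+1; sign (−1)^0·+1^0·+1^1 = +1.
|Ram(-187, -483)| = 4, even; anisotropic at {3, 17, 23, ∞}.

[3, 17, 23, inf]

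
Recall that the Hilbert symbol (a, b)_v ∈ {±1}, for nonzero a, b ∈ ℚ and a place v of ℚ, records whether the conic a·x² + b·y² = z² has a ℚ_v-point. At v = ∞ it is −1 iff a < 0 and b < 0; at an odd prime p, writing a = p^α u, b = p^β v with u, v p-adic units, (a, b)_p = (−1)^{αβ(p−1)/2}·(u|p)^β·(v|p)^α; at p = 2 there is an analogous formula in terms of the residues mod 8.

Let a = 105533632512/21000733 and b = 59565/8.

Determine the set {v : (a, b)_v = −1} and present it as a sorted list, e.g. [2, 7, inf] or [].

(a, b) ≡ (51051, 330) mod (ℚ^×)²; places V = {2, 3, 5, 7, 11, 13, 17, 19, 31, 41, ∞}.
(a,b)_5: α=0, u≡4; β=1, v≡1 (mod 5); (4|5)=+1, (1|5)=+1; sign (−1)^0·+1^1·+1^0 = +1.
(a,b)_19: α=0, u≡7; β=2, v≡4 (mod 19); (7|19)=+1, (4|19)=+1; sign (−1)^0·+1^2·+1^0 = +1.
(a,b)_13: α=-1, u≡1; β=0, v≡8 (mod 13); (1|13)=+1, (8|13)=-1; sign (−1)^0·+1^0·-1^-1 = -1.
(a,b)_11: α=1, u≡2; β=1, v≡10 (mod 11); (2|11)=-1, (10|11)=-1; sign (−1)^1·-1^1·-1^1 = -1.
(a,b)_17: α=1, u≡11; β=0, v≡6 (mod 17); (11|17)=-1, (6|17)=-1; sign (−1)^0·-1^0·-1^1 = -1.
(a,b)_∞: sgn(51051)=+, sgn(330)=+, so +1.
(a,b)_3: α=9, u≡1; β=1, v≡2 (mod 3); (1|3)=+1, (2|3)=-1; sign (−1)^1·+1^1·-1^9 = +1.
(a,b)_2: α=12, β=-3; u≡3, v≡5 (mod 8); ε(u)ε(v)=1·0, αω(v)=12·1, βω(u)=-3·1; sum ≡ 1  ⇒  -1.
(a,b)_31: α=-2, u≡28; β=0, v≡25 (mod 31); (28|31)=+1, (25|31)=+1; sign (−1)^0·+1^0·+1^-2 = +1.
(a,b)_41: α=-2, u≡38; β=0, v≡40 (mod 41); (38|41)=-1, (40|41)=+1; sign (−1)^0·-1^0·+1^-2 = +1.
(a,b)_7: α=1, u≡6; β=0, v≡2 (mod 7); (6|7)=-1, (2|7)=+1; sign (−1)^0·-1^0·+1^1 = +1.
|Ram(51051, 330)| = 4, even; anisotropic at {2, 11, 13, 17}.

[2, 11, 13, 17]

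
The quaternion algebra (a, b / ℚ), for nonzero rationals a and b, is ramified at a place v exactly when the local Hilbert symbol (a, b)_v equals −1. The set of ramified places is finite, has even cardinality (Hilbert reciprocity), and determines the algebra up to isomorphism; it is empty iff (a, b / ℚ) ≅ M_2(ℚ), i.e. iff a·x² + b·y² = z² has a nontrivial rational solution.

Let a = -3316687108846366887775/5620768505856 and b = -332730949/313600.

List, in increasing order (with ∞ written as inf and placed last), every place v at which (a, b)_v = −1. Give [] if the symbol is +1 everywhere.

[29, inf]

Mod squares: a ≡ -31, b ≡ -1189. Check v ∈ {∞, 2, 3, 5, 7, 11, 13, 23, 29, 31, 41}.
v=5: a=5^2·(≡4), b=5^-2·(≡4) mod 5; (4|5)=+1, (4|5)=+1; (−1)^{2·-2·2}·(+1)^-2·(+1)^2 = +1.
v=13: a=13^2·(≡7), b=13^0·(≡8) mod 13; (7|13)=-1, (8|13)=-1; (−1)^{2·0·6}·(-1)^0·(-1)^2 = +1.
v=11: a=11^2·(≡10), b=11^0·(≡10) mod 11; (10|11)=-1, (10|11)=-1; (−1)^{2·0·5}·(-1)^0·(-1)^2 = +1.
v=7: a=7^-6·(≡2), b=7^-2·(≡1) mod 7; (2|7)=+1, (1|7)=+1; (−1)^{-6·-2·3}·(+1)^-2·(+1)^-6 = +1.
v=23: a=23^6·(≡19), b=23^4·(≡17) mod 23; (19|23)=-1, (17|23)=-1; (−1)^{6·4·11}·(-1)^4·(-1)^6 = +1.
v=2: v_2(a)=-16, v_2(b)=-8; units ≡ 1, 3 (mod 8); ε·ε+αω+βω = 0·1+-16·1+-8·0 ≡ 0  ⇒  (a,b)_2 = +1.
v=3: a=3^-6·(≡2), b=3^0·(≡2) mod 3; (2|3)=-1, (2|3)=-1; (−1)^{-6·0·1}·(-1)^0·(-1)^-6 = +1.
v=41: a=41^2·(≡32), b=41^1·(≡6) mod 41; (32|41)=+1, (6|41)=-1; (−1)^{2·1·20}·(+1)^1·(-1)^2 = +1.
v=31: a=31^1·(≡24), b=31^0·(≡20) mod 31; (24|31)=-1, (20|31)=+1; (−1)^{1·0·15}·(-1)^0·(+1)^1 = +1.
v=∞: -31 < 0 and -1189 < 0  ⇒  (a,b)_∞ = -1.
v=29: a=29^2·(≡17), b=29^1·(≡11) mod 29; (17|29)=-1, (11|29)=-1; (−1)^{2·1·14}·(-1)^1·(-1)^2 = -1.
|Ram(-31, -1189)| = 2, even; anisotropic at {29, ∞}.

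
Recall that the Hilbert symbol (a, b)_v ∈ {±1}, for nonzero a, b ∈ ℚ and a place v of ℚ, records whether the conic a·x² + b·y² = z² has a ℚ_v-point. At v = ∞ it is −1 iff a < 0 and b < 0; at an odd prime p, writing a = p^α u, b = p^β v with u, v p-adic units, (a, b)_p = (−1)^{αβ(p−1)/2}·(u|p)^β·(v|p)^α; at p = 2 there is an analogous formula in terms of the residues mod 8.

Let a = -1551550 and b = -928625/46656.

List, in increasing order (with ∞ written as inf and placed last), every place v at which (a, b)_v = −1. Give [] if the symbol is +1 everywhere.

(a, b) ≡ (-62062, -37145) mod (ℚ^×)²; places V = {2, 3, 5, 7, 11, 13, 17, 19, 23, 31, ∞}.
(a,b)_13: α=1, u≡3; β=0, v≡9 (mod 13); (3|13)=+1, (9|13)=+1; sign (−1)^0·+1^0·+1^1 = +1.
(a,b)_19: α=0, u≡9; β=1, v≡8 (mod 19); (9|19)=+1, (8|19)=-1; sign (−1)^0·+1^1·-1^0 = +1.
(a,b)_2: α=1, β=-6; u≡1, v≡7 (mod 8); ε(u)ε(v)=0·1, αω(v)=1·0, βω(u)=-6·0; sum ≡ 0  ⇒  +1.
(a,b)_7: α=1, u≡5; β=0, v≡2 (mod 7); (5|7)=-1, (2|7)=+1; sign (−1)^0·-1^0·+1^1 = +1.
(a,b)_5: α=2, u≡3; β=3, v≡1 (mod 5); (3|5)=-1, (1|5)=+1; sign (−1)^0·-1^3·+1^2 = -1.
(a,b)_∞: sgn(-62062)=−, sgn(-37145)=−, so -1.
(a,b)_23: α=0, u≡7; β=1, v≡3 (mod 23); (7|23)=-1, (3|23)=+1; sign (−1)^0·-1^1·+1^0 = -1.
(a,b)_31: α=1, u≡15; β=0, v≡11 (mod 31); (15|31)=-1, (11|31)=-1; sign (−1)^0·-1^0·-1^1 = -1.
(a,b)_17: α=0, u≡6; β=1, v≡8 (mod 17); (6|17)=-1, (8|17)=+1; sign (−1)^0·-1^1·+1^0 = -1.
(a,b)_3: α=0, u≡2; β=-6, v≡1 (mod 3); (2|3)=-1, (1|3)=+1; sign (−1)^0·-1^-6·+1^0 = +1.
(a,b)_11: α=1, u≡3; β=0, v≡10 (mod 11); (3|11)=+1, (10|11)=-1; sign (−1)^0·+1^0·-1^1 = -1.
|Ram(-62062, -37145)| = 6, even; anisotropic at {5, 11, 17, 23, 31, ∞}.

[5, 11, 17, 23, 31, inf]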